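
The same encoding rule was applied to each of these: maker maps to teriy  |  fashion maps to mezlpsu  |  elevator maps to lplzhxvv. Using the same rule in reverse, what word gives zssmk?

Shifts by position in maker: pos 0: m→t (+7), pos 1: a→e (+4), pos 2: k→r (+7), pos 3: e→i (+4) — repeating every 2. A repeating key of period 2 is used — shifts +7, +4 over and over.
Decoding zssmk: z−7=s, s−4=o, s−7=l, m−4=i, k−7=d.

solid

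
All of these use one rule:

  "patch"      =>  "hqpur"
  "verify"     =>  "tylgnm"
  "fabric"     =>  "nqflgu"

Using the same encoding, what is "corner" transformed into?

p(15)→h(7) and a(0)→q(16) fit y≡15x+16 (mod 26); the inverse of 15 mod 26 is 7. Each letter's alphabet position (a=0..z=25) is mapped through 15·x+16 mod 26 — an affine cipher.
Applying it to corner: c(2)→15·2+16≡20=u; o(14)→15·14+16≡18=s; r(17)→15·17+16≡11=l; n(13)→15·13+16≡3=d; e(4)→15·4+16≡24=y; r(17)→15·17+16≡11=l (all mod 26).

usldyl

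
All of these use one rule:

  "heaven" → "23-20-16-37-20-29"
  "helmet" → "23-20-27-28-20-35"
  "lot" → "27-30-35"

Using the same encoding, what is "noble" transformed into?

29-30-17-27-20

Each letter is replaced by its alphabet position (a=1..z=26) + 15.
On noble: n=14→29, o=15→30, b=2→17, l=12→27, e=5→20.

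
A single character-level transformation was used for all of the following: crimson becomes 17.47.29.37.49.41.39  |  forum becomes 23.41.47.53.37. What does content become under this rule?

17.41.39.51.21.39.51

Each letter becomes 2×(its alphabet position, a=1..z=26) + 11.
On content: c=3→17, o=15→41, n=14→39, t=20→51, e=5→21, n=14→39, t=20→51.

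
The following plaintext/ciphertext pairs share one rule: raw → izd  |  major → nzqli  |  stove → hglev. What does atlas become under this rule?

zgozh

Each pair mirrors across the alphabet (r↔i, a↔z, w↔d): positions sum to 25. Letters are reflected about the middle of the alphabet (position → 25−position): Atbash.
Applying it to atlas: a↔z, t↔g, l↔o, a↔z, s↔h.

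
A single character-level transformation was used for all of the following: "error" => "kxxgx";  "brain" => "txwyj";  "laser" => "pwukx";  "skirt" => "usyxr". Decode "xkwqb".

e(4)→k(10) and r(17)→x(23) fit y≡23x+22 (mod 26); the inverse of 23 mod 26 is 17. Treating letters as 0–25, the rule is x ↦ 23x + 22 (mod 26).
Decoding xkwqb: x(23)→17·(23−22)≡17=r; k(10)→17·(10−22)≡4=e; w(22)→17·(22−22)≡0=a; q(16)→17·(16−22)≡2=c; b(1)→17·(1−22)≡7=h (all mod 26).

reach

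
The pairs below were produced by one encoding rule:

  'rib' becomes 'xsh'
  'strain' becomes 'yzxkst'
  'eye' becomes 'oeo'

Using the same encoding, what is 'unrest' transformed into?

etxoyz

The shift depends on letter class: consonant r→x is +6, but vowel i→s is +10. The rule splits by letter class: vowels +10, consonants +6.
Applying it to unrest: u(vowel)+10=e, n(cons)+6=t, r(cons)+6=x, e(vowel)+10=o, s(cons)+6=y, t(cons)+6=z.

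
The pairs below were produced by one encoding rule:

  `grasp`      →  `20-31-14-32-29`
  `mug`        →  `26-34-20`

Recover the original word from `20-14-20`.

g is letter #7 and maps to 20: an offset of 13. The number is (letter's place in the alphabet, a=1) + 13.
Reversing it on 20-14-20: 20→(20−13)÷1=7=g, 14→(14−13)÷1=1=a, 20→(20−13)÷1=7=g.

gag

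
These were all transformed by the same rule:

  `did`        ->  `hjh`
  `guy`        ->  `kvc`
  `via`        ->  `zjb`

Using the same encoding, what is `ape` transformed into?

btf

The shift depends on letter class: consonant d→h is +4, but vowel i→j is +1. The rule splits by letter class: vowels +1, consonants +4.
On ape: a(vowel)+1=b, p(cons)+4=t, e(vowel)+1=f.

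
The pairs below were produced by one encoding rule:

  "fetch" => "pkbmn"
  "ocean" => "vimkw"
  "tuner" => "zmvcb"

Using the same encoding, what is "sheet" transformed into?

bmmpa

Read the word backwards and shift each letter +8.
Applying it to sheet: reverse → teehs; then shift: t+8=b, e+8=m, e+8=m, h+8=p, s+8=a.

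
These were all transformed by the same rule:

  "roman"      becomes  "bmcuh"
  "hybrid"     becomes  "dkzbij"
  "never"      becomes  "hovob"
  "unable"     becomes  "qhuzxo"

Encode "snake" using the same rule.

Treating letters as 0–25, the rule is x ↦ 5x + 20 (mod 26).
Applying it to snake: s(18)→5·18+20≡6=g; n(13)→5·13+20≡7=h; a(0)→5·0+20≡20=u; k(10)→5·10+20≡18=s; e(4)→5·4+20≡14=o (all mod 26).

ghuso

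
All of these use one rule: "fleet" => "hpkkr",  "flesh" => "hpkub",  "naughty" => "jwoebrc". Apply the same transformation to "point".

f(5)→h(7) and l(11)→p(15) fit y≡23x+22 (mod 26); the inverse of 23 mod 26 is 17. This is an affine cipher: with a=0,…,z=25, each position x becomes (23x+22) mod 26.
On point: p(15)→23·15+22≡3=d; o(14)→23·14+22≡6=g; i(8)→23·8+22≡24=y; n(13)→23·13+22≡9=j; t(19)→23·19+22≡17=r (all mod 26).

dgyjr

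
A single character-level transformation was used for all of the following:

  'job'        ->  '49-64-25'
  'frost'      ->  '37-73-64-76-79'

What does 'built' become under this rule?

25-82-46-55-79

j(#10)→49 and o(#15)→64: differences scale by 3, so n = 3·pos + 19. With a=1..z=26, the number is 3·pos + 19.
For built: b=2→25, u=21→82, i=9→46, l=12→55, t=20→79.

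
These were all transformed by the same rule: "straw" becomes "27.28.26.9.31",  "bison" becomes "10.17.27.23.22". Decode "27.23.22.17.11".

sonic

s is letter #19 and maps to 27: an offset of 8. The number is (letter's place in the alphabet, a=1) + 8.
Undoing it on 27.23.22.17.11: 27→(27−8)÷1=19=s, 23→(23−8)÷1=15=o, 22→(22−8)÷1=14=n, 17→(17−8)÷1=9=i, 11→(11−8)÷1=3=c.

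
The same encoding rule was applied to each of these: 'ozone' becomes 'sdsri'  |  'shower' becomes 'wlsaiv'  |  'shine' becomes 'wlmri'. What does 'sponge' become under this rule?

Each letter is shifted forward by 4 in the alphabet (a Caesar shift of +4).
Applying it to sponge: s+4=w, p+4=t, o+4=s, n+4=r, g+4=k, e+4=i.

wtsrki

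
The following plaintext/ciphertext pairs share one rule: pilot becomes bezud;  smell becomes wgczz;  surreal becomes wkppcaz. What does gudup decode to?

motor

p(15)→b(1) and i(8)→e(4) fit y≡7x+0 (mod 26); the inverse of 7 mod 26 is 15. Treating letters as 0–25, the rule is x ↦ 7x + 0 (mod 26).
Reversing it on gudup: g(6)→15·(6−0)≡12=m; u(20)→15·(20−0)≡14=o; d(3)→15·(3−0)≡19=t; u(20)→15·(20−0)≡14=o; p(15)→15·(15−0)≡17=r (all mod 26).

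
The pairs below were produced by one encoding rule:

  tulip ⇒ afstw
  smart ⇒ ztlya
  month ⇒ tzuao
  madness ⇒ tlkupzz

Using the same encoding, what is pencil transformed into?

wpujts

The shift depends on letter class: consonant t→a is +7, but vowel u→f is +11. The rule splits by letter class: vowels +11, consonants +7.
Applying it to pencil: p(cons)+7=w, e(vowel)+11=p, n(cons)+7=u, c(cons)+7=j, i(vowel)+11=t, l(cons)+7=s.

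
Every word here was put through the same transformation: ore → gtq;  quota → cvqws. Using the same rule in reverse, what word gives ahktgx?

Two steps: reverse the string, then apply a Caesar shift of +2.
Reversing it on ahktgx: shift back: a−2=y, h−2=f, k−2=i, t−2=r, g−2=e, x−2=v → yfirev; then reverse → verify.

verify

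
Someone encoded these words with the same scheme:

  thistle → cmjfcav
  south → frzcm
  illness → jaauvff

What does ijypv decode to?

t(19)→c(2) and h(7)→m(12) fit y≡23x+7 (mod 26); the inverse of 23 mod 26 is 17. Treating letters as 0–25, the rule is x ↦ 23x + 7 (mod 26).
Reversing it on ijypv: i(8)→17·(8−7)≡17=r; j(9)→17·(9−7)≡8=i; y(24)→17·(24−7)≡3=d; p(15)→17·(15−7)≡6=g; v(21)→17·(21−7)≡4=e (all mod 26).

ridge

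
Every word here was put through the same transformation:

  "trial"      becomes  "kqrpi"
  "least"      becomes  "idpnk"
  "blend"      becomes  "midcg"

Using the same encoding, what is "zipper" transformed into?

srwwdq

t(19)→k(10) and r(17)→q(16) fit y≡23x+15 (mod 26); the inverse of 23 mod 26 is 17. This is an affine cipher: with a=0,…,z=25, each position x becomes (23x+15) mod 26.
Applying it to zipper: z(25)→23·25+15≡18=s; i(8)→23·8+15≡17=r; p(15)→23·15+15≡22=w; p(15)→23·15+15≡22=w; e(4)→23·4+15≡3=d; r(17)→23·17+15≡16=q (all mod 26).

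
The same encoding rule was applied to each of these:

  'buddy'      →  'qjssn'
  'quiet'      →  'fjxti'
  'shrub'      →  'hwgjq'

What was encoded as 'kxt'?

vie

Compare letters: b→q is +15, u→j is +15, d→s is +15 — a constant shift. Every letter moves 15 places later in the alphabet, wrapping around z→a.
Decoding kxt: k−15=v, x−15=i, t−15=e.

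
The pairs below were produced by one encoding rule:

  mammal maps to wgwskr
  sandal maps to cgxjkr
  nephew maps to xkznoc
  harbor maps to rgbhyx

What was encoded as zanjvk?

puddle

Shifts by position in mammal: pos 0: m→w (+10), pos 1: a→g (+6), pos 2: m→w (+10), pos 3: m→s (+6) — repeating every 2. A repeating key of period 2 is used — shifts +10, +6 over and over.
Decoding zanjvk: z−10=p, a−6=u, n−10=d, j−6=d, v−10=l, k−6=e.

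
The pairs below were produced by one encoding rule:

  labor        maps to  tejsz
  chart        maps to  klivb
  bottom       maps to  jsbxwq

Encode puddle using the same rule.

Shifts by position in labor: pos 0: l→t (+8), pos 1: a→e (+4), pos 2: b→j (+8), pos 3: o→s (+4) — repeating every 2. The shifts repeat in a cycle of length 2: positions 0,1,… shift by +8, +4, then the pattern repeats.
For puddle: p+8=x, u+4=y, d+8=l, d+4=h, l+8=t, e+4=i.

xylhti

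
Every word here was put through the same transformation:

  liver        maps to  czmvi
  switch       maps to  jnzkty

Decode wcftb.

flock

Compare letters: l→c is +17, i→z is +17, v→m is +17 — a constant shift. Each letter is shifted forward by 17 in the alphabet (a Caesar shift of +17).
Reversing it on wcftb: w−17=f, c−17=l, f−17=o, t−17=c, b−17=k.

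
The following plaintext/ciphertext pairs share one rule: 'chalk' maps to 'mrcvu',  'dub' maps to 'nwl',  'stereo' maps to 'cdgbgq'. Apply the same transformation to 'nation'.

xcdkqx

Two shifts are in play — +2 for a/e/i/o/u, +10 for every other letter.
For nation: n(cons)+10=x, a(vowel)+2=c, t(cons)+10=d, i(vowel)+2=k, o(vowel)+2=q, n(cons)+10=x.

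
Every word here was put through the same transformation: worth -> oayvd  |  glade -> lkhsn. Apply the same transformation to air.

yph

The output letters match the input read backwards, each shifted +7: worth reversed is htrow. The word is reversed, then every letter is shifted forward by 7.
On air: reverse → ria; then shift: r+7=y, i+7=p, a+7=h.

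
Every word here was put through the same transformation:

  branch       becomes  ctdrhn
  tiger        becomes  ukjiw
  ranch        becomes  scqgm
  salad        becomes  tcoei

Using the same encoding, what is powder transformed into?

In branch: b→c is +1, r→t is +2, a→d is +3, n→r is +4 — the shift increases by 1 each position. Letter i (0-indexed) is shifted by i+1, so successive shifts are 1, 2, 3, ….
On powder: p+1=q, o+2=q, w+3=z, d+4=h, e+5=j, r+6=x.

qqzhjx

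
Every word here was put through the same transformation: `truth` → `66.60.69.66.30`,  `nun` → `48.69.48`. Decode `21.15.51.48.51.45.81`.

t(#20)→66 and r(#18)→60: differences scale by 3, so n = 3·pos + 6. Each letter becomes 3×(its alphabet position, a=1..z=26) + 6.
Decoding 21.15.51.48.51.45.81: 21→(21−6)÷3=5=e, 15→(15−6)÷3=3=c, 51→(51−6)÷3=15=o, 48→(48−6)÷3=14=n, 51→(51−6)÷3=15=o, 45→(45−6)÷3=13=m, 81→(81−6)÷3=25=y.

economy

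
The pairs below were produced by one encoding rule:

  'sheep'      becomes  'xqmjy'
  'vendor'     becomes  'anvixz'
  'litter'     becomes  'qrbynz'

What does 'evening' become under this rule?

jemsrvl

Shifts by position in sheep: pos 0: s→x (+5), pos 1: h→q (+9), pos 2: e→m (+8), pos 3: e→j (+5), pos 4: p→y (+9) — repeating every 3. It's a Vigenère-style cipher with numeric key [5,9,8]: position i shifts by key[i mod 3].
Applying it to evening: e+5=j, v+9=e, e+8=m, n+5=s, i+9=r, n+8=v, g+5=l.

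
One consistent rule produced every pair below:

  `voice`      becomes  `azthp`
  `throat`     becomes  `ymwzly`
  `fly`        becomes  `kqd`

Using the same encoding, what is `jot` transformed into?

The shift depends on letter class: consonant v→a is +5, but vowel o→z is +11. The rule splits by letter class: vowels +11, consonants +5.
Applying it to jot: j(cons)+5=o, o(vowel)+11=z, t(cons)+5=y.

ozy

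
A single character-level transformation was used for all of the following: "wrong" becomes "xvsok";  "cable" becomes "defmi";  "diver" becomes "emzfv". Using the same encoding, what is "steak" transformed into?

txibo

Shifts by position in wrong: pos 0: w→x (+1), pos 1: r→v (+4), pos 2: o→s (+4), pos 3: n→o (+1), pos 4: g→k (+4) — repeating every 3. It's a Vigenère-style cipher with numeric key [1,4,4]: position i shifts by key[i mod 3].
For steak: s+1=t, t+4=x, e+4=i, a+1=b, k+4=o.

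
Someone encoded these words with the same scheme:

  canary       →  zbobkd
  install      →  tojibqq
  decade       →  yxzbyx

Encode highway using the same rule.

utvufbd

c(2)→z(25) and a(0)→b(1) fit y≡25x+1 (mod 26); the inverse of 25 mod 26 is 25. This is an affine cipher: with a=0,…,z=25, each position x becomes (25x+1) mod 26.
On highway: h(7)→25·7+1≡20=u; i(8)→25·8+1≡19=t; g(6)→25·6+1≡21=v; h(7)→25·7+1≡20=u; w(22)→25·22+1≡5=f; a(0)→25·0+1≡1=b; y(24)→25·24+1≡3=d (all mod 26).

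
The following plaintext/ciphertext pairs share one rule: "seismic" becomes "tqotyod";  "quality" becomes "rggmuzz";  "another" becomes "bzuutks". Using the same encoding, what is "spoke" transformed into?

Shifts by position in seismic: pos 0: s→t (+1), pos 1: e→q (+12), pos 2: i→o (+6), pos 3: s→t (+1), pos 4: m→y (+12), pos 5: i→o (+6) — repeating every 3. A repeating key of period 3 is used — shifts +1, +12, +6 over and over.
For spoke: s+1=t, p+12=b, o+6=u, k+1=l, e+12=q.

tbulq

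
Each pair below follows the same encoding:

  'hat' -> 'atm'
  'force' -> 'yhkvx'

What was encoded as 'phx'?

woe

Every letter moves 19 places later in the alphabet, wrapping around z→a.
Decoding phx: p−19=w, h−19=o, x−19=e.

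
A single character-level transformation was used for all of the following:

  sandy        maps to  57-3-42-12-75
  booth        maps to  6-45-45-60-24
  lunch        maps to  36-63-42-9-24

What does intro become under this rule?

s(#19)→57 and a(#1)→3: differences scale by 3, so n = 3·pos + 0. The formula is n = 3×(alphabet index, a=1).
On intro: i=9→27, n=14→42, t=20→60, r=18→54, o=15→45.

27-42-60-54-45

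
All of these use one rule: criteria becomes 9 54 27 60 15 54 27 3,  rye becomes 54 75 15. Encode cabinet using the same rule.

9 3 6 27 42 15 60

The formula is n = 3×(alphabet index, a=1).
For cabinet: c=3→9, a=1→3, b=2→6, i=9→27, n=14→42, e=5→15, t=20→60.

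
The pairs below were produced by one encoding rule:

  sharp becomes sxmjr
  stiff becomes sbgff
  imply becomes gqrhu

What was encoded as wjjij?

s(18)→s(18) and h(7)→x(23) fit y≡9x+12 (mod 26); the inverse of 9 mod 26 is 3. Each letter's alphabet position (a=0..z=25) is mapped through 9·x+12 mod 26 — an affine cipher.
Reversing it on wjjij: w(22)→3·(22−12)≡4=e; j(9)→3·(9−12)≡17=r; j(9)→3·(9−12)≡17=r; i(8)→3·(8−12)≡14=o; j(9)→3·(9−12)≡17=r (all mod 26).

error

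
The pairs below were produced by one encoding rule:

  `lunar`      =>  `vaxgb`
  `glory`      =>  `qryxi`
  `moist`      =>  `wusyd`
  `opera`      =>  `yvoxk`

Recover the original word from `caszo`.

suite

A repeating key of period 2 is used — shifts +10, +6 over and over.
Undoing it on caszo: c−10=s, a−6=u, s−10=i, z−6=t, o−10=e.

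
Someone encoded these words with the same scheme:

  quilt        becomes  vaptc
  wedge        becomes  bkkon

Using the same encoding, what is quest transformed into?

The shift increases by 1 at each position, starting from +5: 5, 6, 7, ….
On quest: q+5=v, u+6=a, e+7=l, s+8=a, t+9=c.

valac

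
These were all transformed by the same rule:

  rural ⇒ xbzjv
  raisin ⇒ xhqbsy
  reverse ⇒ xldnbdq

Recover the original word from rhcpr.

In rural: r→x is +6, u→b is +7, r→z is +8, a→j is +9 — the shift increases by 1 each position. The shift increases by 1 at each position, starting from +6: 6, 7, 8, ….
Undoing it on rhcpr: r−6=l, h−7=a, c−8=u, p−9=g, r−10=h.

laugh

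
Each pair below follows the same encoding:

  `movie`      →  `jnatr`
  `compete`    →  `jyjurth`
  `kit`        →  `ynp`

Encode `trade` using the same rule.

The word is reversed, then every letter is shifted forward by 5.
Applying it to trade: reverse → edart; then shift: e+5=j, d+5=i, a+5=f, r+5=w, t+5=y.

jifwy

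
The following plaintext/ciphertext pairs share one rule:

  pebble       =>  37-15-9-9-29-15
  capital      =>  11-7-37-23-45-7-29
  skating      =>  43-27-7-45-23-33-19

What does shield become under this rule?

With a=1..z=26, the number is 2·pos + 5.
Applying it to shield: s=19→43, h=8→21, i=9→23, e=5→15, l=12→29, d=4→13.

43-21-23-15-29-13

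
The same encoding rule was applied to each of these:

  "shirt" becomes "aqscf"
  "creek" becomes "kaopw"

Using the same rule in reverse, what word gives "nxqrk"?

foggy

The shift increases by 1 at each position, starting from +8: 8, 9, 10, ….
Decoding nxqrk: n−8=f, x−9=o, q−10=g, r−11=g, k−12=y.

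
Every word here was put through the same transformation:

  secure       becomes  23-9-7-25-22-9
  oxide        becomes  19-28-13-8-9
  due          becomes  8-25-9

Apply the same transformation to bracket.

s is letter #19 and maps to 23: an offset of 4. Each letter is replaced by its alphabet position (a=1..z=26) + 4.
Applying it to bracket: b=2→6, r=18→22, a=1→5, c=3→7, k=11→15, e=5→9, t=20→24.

6-22-5-7-15-9-24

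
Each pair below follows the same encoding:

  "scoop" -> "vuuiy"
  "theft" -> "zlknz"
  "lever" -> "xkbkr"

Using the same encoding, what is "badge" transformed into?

The word is reversed, then every letter is shifted forward by 6.
On badge: reverse → egdab; then shift: e+6=k, g+6=m, d+6=j, a+6=g, b+6=h.

kmjgh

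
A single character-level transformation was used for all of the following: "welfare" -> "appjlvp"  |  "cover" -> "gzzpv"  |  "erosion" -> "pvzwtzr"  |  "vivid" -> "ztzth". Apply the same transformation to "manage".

qlrlkp

The shift depends on letter class: consonant w→a is +4, but vowel e→p is +11. Vowels shift forward by 11 and consonants shift forward by 4.
For manage: m(cons)+4=q, a(vowel)+11=l, n(cons)+4=r, a(vowel)+11=l, g(cons)+4=k, e(vowel)+11=p.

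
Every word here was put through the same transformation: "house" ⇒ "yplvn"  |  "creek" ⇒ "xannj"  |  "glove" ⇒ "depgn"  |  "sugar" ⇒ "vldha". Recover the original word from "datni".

grief

Treating letters as 0–25, the rule is x ↦ 21x + 7 (mod 26).
Undoing it on datni: d(3)→5·(3−7)≡6=g; a(0)→5·(0−7)≡17=r; t(19)→5·(19−7)≡8=i; n(13)→5·(13−7)≡4=e; i(8)→5·(8−7)≡5=f (all mod 26).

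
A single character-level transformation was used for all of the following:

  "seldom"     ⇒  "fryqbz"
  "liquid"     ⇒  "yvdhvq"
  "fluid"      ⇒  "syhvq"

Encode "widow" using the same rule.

jvqbj

Compare letters: s→f is +13, e→r is +13, l→y is +13 — a constant shift. Every letter moves 13 places later in the alphabet, wrapping around z→a.
For widow: w+13=j, i+13=v, d+13=q, o+13=b, w+13=j.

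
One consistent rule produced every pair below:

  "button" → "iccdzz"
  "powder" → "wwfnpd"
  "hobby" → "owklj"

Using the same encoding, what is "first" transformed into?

The shift increases by 1 at each position, starting from +7: 7, 8, 9, ….
For first: f+7=m, i+8=q, r+9=a, s+10=c, t+11=e.

mqace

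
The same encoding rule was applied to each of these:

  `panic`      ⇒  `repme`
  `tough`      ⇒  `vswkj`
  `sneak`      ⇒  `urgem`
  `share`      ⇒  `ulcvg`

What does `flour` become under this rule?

hpqyt

The shifts repeat in a cycle of length 2: positions 0,1,… shift by +2, +4, then the pattern repeats.
On flour: f+2=h, l+4=p, o+2=q, u+4=y, r+2=t.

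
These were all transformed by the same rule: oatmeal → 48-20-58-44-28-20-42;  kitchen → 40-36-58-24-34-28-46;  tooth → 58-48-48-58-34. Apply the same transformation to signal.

56-36-32-46-20-42

o(#15)→48 and a(#1)→20: differences scale by 2, so n = 2·pos + 18. With a=1..z=26, the number is 2·pos + 18.
Applying it to signal: s=19→56, i=9→36, g=7→32, n=14→46, a=1→20, l=12→42.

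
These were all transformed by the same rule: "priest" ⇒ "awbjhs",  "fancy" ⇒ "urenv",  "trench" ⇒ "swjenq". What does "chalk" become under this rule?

nqrix

p(15)→a(0) and r(17)→w(22) fit y≡11x+17 (mod 26); the inverse of 11 mod 26 is 19. Each letter's alphabet position (a=0..z=25) is mapped through 11·x+17 mod 26 — an affine cipher.
For chalk: c(2)→11·2+17≡13=n; h(7)→11·7+17≡16=q; a(0)→11·0+17≡17=r; l(11)→11·11+17≡8=i; k(10)→11·10+17≡23=x (all mod 26).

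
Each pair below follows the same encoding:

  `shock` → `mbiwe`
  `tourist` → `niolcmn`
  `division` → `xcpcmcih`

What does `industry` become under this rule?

chxomnls

Compare letters: s→m is +20, h→b is +20, o→i is +20 — a constant shift. Every letter moves 20 places later in the alphabet, wrapping around z→a.
Applying it to industry: i+20=c, n+20=h, d+20=x, u+20=o, s+20=m, t+20=n, r+20=l, y+20=s.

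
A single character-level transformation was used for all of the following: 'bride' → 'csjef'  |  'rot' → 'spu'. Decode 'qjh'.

pig

Each letter is shifted forward by 1 in the alphabet (a Caesar shift of +1).
Decoding qjh: q−1=p, j−1=i, h−1=g.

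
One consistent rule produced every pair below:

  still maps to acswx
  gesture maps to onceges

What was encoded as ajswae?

sailor

In still: s→a is +8, t→c is +9, i→s is +10, l→w is +11 — the shift increases by 1 each position. Each letter shifts forward by (position + 8), i.e. 8, 9, 10, … — the shift grows by one for each successive letter.
Decoding ajswae: a−8=s, j−9=a, s−10=i, w−11=l, a−12=o, e−13=r.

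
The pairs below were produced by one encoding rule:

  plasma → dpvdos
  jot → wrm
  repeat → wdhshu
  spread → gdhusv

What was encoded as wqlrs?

Two steps: reverse the string, then apply a Caesar shift of +3.
Undoing it on wqlrs: shift back: w−3=t, q−3=n, l−3=i, r−3=o, s−3=p → tniop; then reverse → point.

point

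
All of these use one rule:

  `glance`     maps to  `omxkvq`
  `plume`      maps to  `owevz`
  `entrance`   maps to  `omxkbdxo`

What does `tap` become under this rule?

The output letters match the input read backwards, each shifted +10: glance reversed is ecnalg. Read the word backwards and shift each letter +10.
Applying it to tap: reverse → pat; then shift: p+10=z, a+10=k, t+10=d.

zkd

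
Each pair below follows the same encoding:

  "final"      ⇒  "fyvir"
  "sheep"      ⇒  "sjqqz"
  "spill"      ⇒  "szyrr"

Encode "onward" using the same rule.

f(5)→f(5) and i(8)→y(24) fit y≡15x+8 (mod 26); the inverse of 15 mod 26 is 7. Treating letters as 0–25, the rule is x ↦ 15x + 8 (mod 26).
For onward: o(14)→15·14+8≡10=k; n(13)→15·13+8≡21=v; w(22)→15·22+8≡0=a; a(0)→15·0+8≡8=i; r(17)→15·17+8≡3=d; d(3)→15·3+8≡1=b (all mod 26).

kvaidb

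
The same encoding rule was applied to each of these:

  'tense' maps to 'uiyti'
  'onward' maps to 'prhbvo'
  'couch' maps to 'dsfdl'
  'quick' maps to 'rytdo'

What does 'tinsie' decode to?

secret

Shifts by position in tense: pos 0: t→u (+1), pos 1: e→i (+4), pos 2: n→y (+11), pos 3: s→t (+1), pos 4: e→i (+4) — repeating every 3. It's a Vigenère-style cipher with numeric key [1,4,11]: position i shifts by key[i mod 3].
Reversing it on tinsie: t−1=s, i−4=e, n−11=c, s−1=r, i−4=e, e−11=t.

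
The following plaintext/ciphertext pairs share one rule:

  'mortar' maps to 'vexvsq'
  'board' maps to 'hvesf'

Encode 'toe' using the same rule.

isx

The output letters match the input read backwards, each shifted +4: mortar reversed is ratrom. The word is reversed, then every letter is shifted forward by 4.
Applying it to toe: reverse → eot; then shift: e+4=i, o+4=s, t+4=x.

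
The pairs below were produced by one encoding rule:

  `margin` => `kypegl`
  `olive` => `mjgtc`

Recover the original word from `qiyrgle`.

skating

Compare letters: m→k is +24, a→y is +24, r→p is +24 — a constant shift. It's a constant shift of +24 (ROT24).
Reversing it on qiyrgle: q−24=s, i−24=k, y−24=a, r−24=t, g−24=i, l−24=n, e−24=g.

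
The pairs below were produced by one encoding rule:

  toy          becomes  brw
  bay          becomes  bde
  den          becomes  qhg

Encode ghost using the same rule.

wvrkj

The output letters match the input read backwards, each shifted +3: toy reversed is yot. Two steps: reverse the string, then apply a Caesar shift of +3.
For ghost: reverse → tsohg; then shift: t+3=w, s+3=v, o+3=r, h+3=k, g+3=j.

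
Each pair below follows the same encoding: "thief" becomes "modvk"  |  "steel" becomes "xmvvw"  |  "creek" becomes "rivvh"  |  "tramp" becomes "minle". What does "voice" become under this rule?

qpdrv

t(19)→m(12) and h(7)→o(14) fit y≡15x+13 (mod 26); the inverse of 15 mod 26 is 7. Treating letters as 0–25, the rule is x ↦ 15x + 13 (mod 26).
Applying it to voice: v(21)→15·21+13≡16=q; o(14)→15·14+13≡15=p; i(8)→15·8+13≡3=d; c(2)→15·2+13≡17=r; e(4)→15·4+13≡21=v (all mod 26).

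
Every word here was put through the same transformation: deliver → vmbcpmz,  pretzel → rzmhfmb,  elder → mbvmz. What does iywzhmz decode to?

d(3)→v(21) and e(4)→m(12) fit y≡17x+22 (mod 26); the inverse of 17 mod 26 is 23. This is an affine cipher: with a=0,…,z=25, each position x becomes (17x+22) mod 26.
Undoing it on iywzhmz: i(8)→23·(8−22)≡16=q; y(24)→23·(24−22)≡20=u; w(22)→23·(22−22)≡0=a; z(25)→23·(25−22)≡17=r; h(7)→23·(7−22)≡19=t; m(12)→23·(12−22)≡4=e; z(25)→23·(25−22)≡17=r (all mod 26).

quarter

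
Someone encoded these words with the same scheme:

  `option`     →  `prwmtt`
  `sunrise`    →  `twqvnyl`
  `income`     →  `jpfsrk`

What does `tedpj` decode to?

In option: o→p is +1, p→r is +2, t→w is +3, i→m is +4 — the shift increases by 1 each position. Each letter shifts forward by (position + 1), i.e. 1, 2, 3, … — the shift grows by one for each successive letter.
Reversing it on tedpj: t−1=s, e−2=c, d−3=a, p−4=l, j−5=e.

scale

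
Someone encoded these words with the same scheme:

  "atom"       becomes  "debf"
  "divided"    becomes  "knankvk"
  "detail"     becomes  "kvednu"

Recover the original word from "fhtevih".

a(0)→d(3) and t(19)→e(4) fit y≡11x+3 (mod 26); the inverse of 11 mod 26 is 19. Treating letters as 0–25, the rule is x ↦ 11x + 3 (mod 26).
Decoding fhtevih: f(5)→19·(5−3)≡12=m; h(7)→19·(7−3)≡24=y; t(19)→19·(19−3)≡18=s; e(4)→19·(4−3)≡19=t; v(21)→19·(21−3)≡4=e; i(8)→19·(8−3)≡17=r; h(7)→19·(7−3)≡24=y (all mod 26).

mystery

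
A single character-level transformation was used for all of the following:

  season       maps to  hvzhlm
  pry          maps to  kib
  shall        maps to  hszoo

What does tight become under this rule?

grtsg

Letters are reflected about the middle of the alphabet (position → 25−position): Atbash.
For tight: t↔g, i↔r, g↔t, h↔s, t↔g.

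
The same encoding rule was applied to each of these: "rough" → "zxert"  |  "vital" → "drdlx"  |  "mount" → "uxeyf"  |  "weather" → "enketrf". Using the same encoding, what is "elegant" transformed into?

muormah

Each letter shifts forward by (position + 8), i.e. 8, 9, 10, … — the shift grows by one for each successive letter.
On elegant: e+8=m, l+9=u, e+10=o, g+11=r, a+12=m, n+13=a, t+14=h.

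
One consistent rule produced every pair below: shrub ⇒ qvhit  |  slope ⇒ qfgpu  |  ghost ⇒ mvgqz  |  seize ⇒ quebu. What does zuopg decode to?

s(18)→q(16) and h(7)→v(21) fit y≡9x+10 (mod 26); the inverse of 9 mod 26 is 3. Each letter's alphabet position (a=0..z=25) is mapped through 9·x+10 mod 26 — an affine cipher.
Reversing it on zuopg: z(25)→3·(25−10)≡19=t; u(20)→3·(20−10)≡4=e; o(14)→3·(14−10)≡12=m; p(15)→3·(15−10)≡15=p; g(6)→3·(6−10)≡14=o (all mod 26).

tempo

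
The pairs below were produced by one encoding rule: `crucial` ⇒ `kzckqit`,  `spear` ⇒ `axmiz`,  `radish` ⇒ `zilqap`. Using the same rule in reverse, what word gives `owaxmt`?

gospel

Compare letters: c→k is +8, r→z is +8, u→c is +8 — a constant shift. This is a Caesar cipher with shift 8.
Decoding owaxmt: o−8=g, w−8=o, a−8=s, x−8=p, m−8=e, t−8=l.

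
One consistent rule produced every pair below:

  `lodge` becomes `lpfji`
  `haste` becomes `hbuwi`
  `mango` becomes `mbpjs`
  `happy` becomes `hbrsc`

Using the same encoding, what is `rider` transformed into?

rjfhv

The shift increases by 1 at each position, starting from +0: 0, 1, 2, ….
Applying it to rider: r+0=r, i+1=j, d+2=f, e+3=h, r+4=v.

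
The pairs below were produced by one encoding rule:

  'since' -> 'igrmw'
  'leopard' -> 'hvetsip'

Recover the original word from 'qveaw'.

The output letters match the input read backwards, each shifted +4: since reversed is ecnis. The word is reversed, then every letter is shifted forward by 4.
Undoing it on qveaw: shift back: q−4=m, v−4=r, e−4=a, a−4=w, w−4=s → mraws; then reverse → swarm.

swarm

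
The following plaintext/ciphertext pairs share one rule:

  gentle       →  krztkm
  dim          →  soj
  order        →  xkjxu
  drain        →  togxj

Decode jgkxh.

The output letters match the input read backwards, each shifted +6: gentle reversed is eltneg. Two steps: reverse the string, then apply a Caesar shift of +6.
Decoding jgkxh: shift back: j−6=d, g−6=a, k−6=e, x−6=r, h−6=b → daerb; then reverse → bread.

bread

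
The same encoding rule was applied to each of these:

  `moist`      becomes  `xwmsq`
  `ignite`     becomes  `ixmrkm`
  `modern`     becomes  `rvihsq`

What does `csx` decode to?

The output letters match the input read backwards, each shifted +4: moist reversed is tsiom. Read the word backwards and shift each letter +4.
Decoding csx: shift back: c−4=y, s−4=o, x−4=t → yot; then reverse → toy.

toy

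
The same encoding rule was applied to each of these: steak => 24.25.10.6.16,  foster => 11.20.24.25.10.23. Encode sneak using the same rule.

s is letter #19 and maps to 24: an offset of 5. The number is (letter's place in the alphabet, a=1) + 5.
For sneak: s=19→24, n=14→19, e=5→10, a=1→6, k=11→16.

24.19.10.6.16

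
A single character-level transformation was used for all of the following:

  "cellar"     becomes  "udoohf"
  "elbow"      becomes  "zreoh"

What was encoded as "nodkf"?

The output letters match the input read backwards, each shifted +3: cellar reversed is rallec. The word is reversed, then every letter is shifted forward by 3.
Decoding nodkf: shift back: n−3=k, o−3=l, d−3=a, k−3=h, f−3=c → klahc; then reverse → chalk.

chalk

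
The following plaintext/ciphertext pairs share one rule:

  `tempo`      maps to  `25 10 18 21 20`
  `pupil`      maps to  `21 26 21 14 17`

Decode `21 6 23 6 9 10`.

The number is (letter's place in the alphabet, a=1) + 5.
Undoing it on 21 6 23 6 9 10: 21→(21−5)÷1=16=p, 6→(6−5)÷1=1=a, 23→(23−5)÷1=18=r, 6→(6−5)÷1=1=a, 9→(9−5)÷1=4=d, 10→(10−5)÷1=5=e.

parade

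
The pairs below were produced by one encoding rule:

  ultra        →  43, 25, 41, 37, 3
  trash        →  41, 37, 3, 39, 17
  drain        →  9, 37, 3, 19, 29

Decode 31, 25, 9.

u(#21)→43 and l(#12)→25: differences scale by 2, so n = 2·pos + 1. With a=1..z=26, the number is 2·pos + 1.
Reversing it on 31, 25, 9: 31→(31−1)÷2=15=o, 25→(25−1)÷2=12=l, 9→(9−1)÷2=4=d.

old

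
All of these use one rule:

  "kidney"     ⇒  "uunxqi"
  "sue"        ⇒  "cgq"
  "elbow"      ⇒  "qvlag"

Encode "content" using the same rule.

maxdqxd

The shift depends on letter class: consonant k→u is +10, but vowel i→u is +12. Two shifts are in play — +12 for a/e/i/o/u, +10 for every other letter.
For content: c(cons)+10=m, o(vowel)+12=a, n(cons)+10=x, t(cons)+10=d, e(vowel)+12=q, n(cons)+10=x, t(cons)+10=d.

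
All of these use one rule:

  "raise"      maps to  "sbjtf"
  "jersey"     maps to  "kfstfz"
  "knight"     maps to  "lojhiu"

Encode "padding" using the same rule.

Each letter is shifted forward by 1 in the alphabet (a Caesar shift of +1).
Applying it to padding: p+1=q, a+1=b, d+1=e, d+1=e, i+1=j, n+1=o, g+1=h.

qbeejoh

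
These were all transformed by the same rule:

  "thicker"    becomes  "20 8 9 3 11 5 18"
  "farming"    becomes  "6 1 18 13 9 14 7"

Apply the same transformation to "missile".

13 9 19 19 9 12 5

t is letter #20 and maps to 20: an offset of 0. Letters become their 1-indexed alphabet positions: a=1 … z=26.
For missile: m=13→13, i=9→9, s=19→19, s=19→19, i=9→9, l=12→12, e=5→5.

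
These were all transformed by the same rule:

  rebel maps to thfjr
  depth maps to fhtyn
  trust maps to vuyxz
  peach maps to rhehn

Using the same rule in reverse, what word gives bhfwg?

In rebel: r→t is +2, e→h is +3, b→f is +4, e→j is +5 — the shift increases by 1 each position. Letter i (0-indexed) is shifted by i+2, so successive shifts are 2, 3, 4, ….
Undoing it on bhfwg: b−2=z, h−3=e, f−4=b, w−5=r, g−6=a.

zebra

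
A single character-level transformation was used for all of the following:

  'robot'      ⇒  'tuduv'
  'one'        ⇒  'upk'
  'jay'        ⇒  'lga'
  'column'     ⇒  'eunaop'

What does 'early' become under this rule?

kgtna

The shift depends on letter class: consonant r→t is +2, but vowel o→u is +6. Two shifts are in play — +6 for a/e/i/o/u, +2 for every other letter.
On early: e(vowel)+6=k, a(vowel)+6=g, r(cons)+2=t, l(cons)+2=n, y(cons)+2=a.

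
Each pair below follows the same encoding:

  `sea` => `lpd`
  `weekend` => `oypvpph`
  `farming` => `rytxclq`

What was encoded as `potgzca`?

provide

The output letters match the input read backwards, each shifted +11: sea reversed is aes. Read the word backwards and shift each letter +11.
Decoding potgzca: shift back: p−11=e, o−11=d, t−11=i, g−11=v, z−11=o, c−11=r, a−11=p → edivorp; then reverse → provide.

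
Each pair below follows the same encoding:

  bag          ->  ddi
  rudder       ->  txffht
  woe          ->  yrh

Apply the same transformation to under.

The shift depends on letter class: consonant b→d is +2, but vowel a→d is +3. Vowels shift forward by 3 and consonants shift forward by 2.
On under: u(vowel)+3=x, n(cons)+2=p, d(cons)+2=f, e(vowel)+3=h, r(cons)+2=t.

xpfht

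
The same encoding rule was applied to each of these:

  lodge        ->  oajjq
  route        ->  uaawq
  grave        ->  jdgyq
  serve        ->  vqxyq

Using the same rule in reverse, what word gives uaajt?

rough

Shifts by position in lodge: pos 0: l→o (+3), pos 1: o→a (+12), pos 2: d→j (+6), pos 3: g→j (+3), pos 4: e→q (+12) — repeating every 3. It's a Vigenère-style cipher with numeric key [3,12,6]: position i shifts by key[i mod 3].
Decoding uaajt: u−3=r, a−12=o, a−6=u, j−3=g, t−12=h.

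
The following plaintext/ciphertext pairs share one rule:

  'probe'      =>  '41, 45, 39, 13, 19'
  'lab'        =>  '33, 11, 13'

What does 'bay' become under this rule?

Each letter becomes 2×(its alphabet position, a=1..z=26) + 9.
On bay: b=2→13, a=1→11, y=25→59.

13, 11, 59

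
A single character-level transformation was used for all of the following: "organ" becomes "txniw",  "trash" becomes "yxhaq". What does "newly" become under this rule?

skdth

In organ: o→t is +5, r→x is +6, g→n is +7, a→i is +8 — the shift increases by 1 each position. Letter i (0-indexed) is shifted by i+5, so successive shifts are 5, 6, 7, ….
Applying it to newly: n+5=s, e+6=k, w+7=d, l+8=t, y+9=h.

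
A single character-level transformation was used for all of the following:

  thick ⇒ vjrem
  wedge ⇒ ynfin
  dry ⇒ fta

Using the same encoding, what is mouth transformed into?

Two shifts are in play — +9 for a/e/i/o/u, +2 for every other letter.
For mouth: m(cons)+2=o, o(vowel)+9=x, u(vowel)+9=d, t(cons)+2=v, h(cons)+2=j.

oxdvj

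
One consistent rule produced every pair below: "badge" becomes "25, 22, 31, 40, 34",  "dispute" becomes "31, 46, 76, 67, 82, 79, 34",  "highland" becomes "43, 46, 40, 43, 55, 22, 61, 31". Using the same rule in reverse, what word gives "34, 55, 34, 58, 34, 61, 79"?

b(#2)→25 and a(#1)→22: differences scale by 3, so n = 3·pos + 19. With a=1..z=26, the number is 3·pos + 19.
Reversing it on 34, 55, 34, 58, 34, 61, 79: 34→(34−19)÷3=5=e, 55→(55−19)÷3=12=l, 34→(34−19)÷3=5=e, 58→(58−19)÷3=13=m, 34→(34−19)÷3=5=e, 61→(61−19)÷3=14=n, 79→(79−19)÷3=20=t.

element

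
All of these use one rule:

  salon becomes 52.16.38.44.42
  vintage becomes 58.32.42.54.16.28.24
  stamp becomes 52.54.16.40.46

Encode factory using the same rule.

26.16.20.54.44.50.64

Each letter becomes 2×(its alphabet position, a=1..z=26) + 14.
On factory: f=6→26, a=1→16, c=3→20, t=20→54, o=15→44, r=18→50, y=25→64.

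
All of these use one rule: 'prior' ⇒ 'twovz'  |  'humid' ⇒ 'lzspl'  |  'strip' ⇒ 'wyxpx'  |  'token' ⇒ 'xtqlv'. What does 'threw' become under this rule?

xmxle

In prior: p→t is +4, r→w is +5, i→o is +6, o→v is +7 — the shift increases by 1 each position. Each letter shifts forward by (position + 4), i.e. 4, 5, 6, … — the shift grows by one for each successive letter.
On threw: t+4=x, h+5=m, r+6=x, e+7=l, w+8=e.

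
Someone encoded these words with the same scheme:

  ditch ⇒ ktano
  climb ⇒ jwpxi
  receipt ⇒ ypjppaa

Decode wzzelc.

A repeating key of period 2 is used — shifts +7, +11 over and over.
Undoing it on wzzelc: w−7=p, z−11=o, z−7=s, e−11=t, l−7=e, c−11=r.

poster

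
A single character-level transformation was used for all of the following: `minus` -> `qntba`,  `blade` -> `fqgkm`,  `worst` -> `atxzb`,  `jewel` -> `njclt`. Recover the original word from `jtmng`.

foggy

In minus: m→q is +4, i→n is +5, n→t is +6, u→b is +7 — the shift increases by 1 each position. The shift increases by 1 at each position, starting from +4: 4, 5, 6, ….
Reversing it on jtmng: j−4=f, t−5=o, m−6=g, n−7=g, g−8=y.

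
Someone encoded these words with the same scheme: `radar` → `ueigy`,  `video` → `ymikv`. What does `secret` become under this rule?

vihxlb

Letter i (0-indexed) is shifted by i+3, so successive shifts are 3, 4, 5, ….
For secret: s+3=v, e+4=i, c+5=h, r+6=x, e+7=l, t+8=b.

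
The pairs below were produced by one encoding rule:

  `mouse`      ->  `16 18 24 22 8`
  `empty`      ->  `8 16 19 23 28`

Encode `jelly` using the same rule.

Letters become their 1-based position plus 3 (so a→4, b→5, …).
Applying it to jelly: j=10→13, e=5→8, l=12→15, l=12→15, y=25→28.

13 8 15 15 28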